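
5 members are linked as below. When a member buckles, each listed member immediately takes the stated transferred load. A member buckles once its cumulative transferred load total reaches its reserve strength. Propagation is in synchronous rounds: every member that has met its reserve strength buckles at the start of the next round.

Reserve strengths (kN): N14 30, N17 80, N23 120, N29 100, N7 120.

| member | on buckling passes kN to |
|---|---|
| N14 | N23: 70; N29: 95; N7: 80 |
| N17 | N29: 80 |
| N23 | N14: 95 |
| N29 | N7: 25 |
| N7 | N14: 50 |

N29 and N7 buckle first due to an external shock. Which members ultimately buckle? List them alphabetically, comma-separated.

Round 1 — N29, N7 buckle (initial).
  N14: +50 → 50 ≥ 30
Round 2 — N14 buckles.
  N23: +70 → 70 < 120
No further bucklings.

N14, N29, N7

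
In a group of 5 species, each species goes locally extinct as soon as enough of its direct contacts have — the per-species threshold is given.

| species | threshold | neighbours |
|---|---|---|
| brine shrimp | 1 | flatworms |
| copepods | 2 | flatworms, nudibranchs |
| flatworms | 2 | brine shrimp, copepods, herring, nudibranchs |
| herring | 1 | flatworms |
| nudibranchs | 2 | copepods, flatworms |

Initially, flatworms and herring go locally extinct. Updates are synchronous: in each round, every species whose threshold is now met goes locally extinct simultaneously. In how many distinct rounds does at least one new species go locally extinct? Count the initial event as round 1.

Round 1 — flatworms, herring go locally extinct (initial).
Round 2 — checking thresholds:
  brine shrimp: 1 of 1 neighbours ≥ 1, goes locally extinct.
  copepods: 1 of 2 neighbours < 2, not yet.
  nudibranchs: 1 of 2 neighbours < 2, not yet.
Round 3 — no new extinctions; cascade stops.

2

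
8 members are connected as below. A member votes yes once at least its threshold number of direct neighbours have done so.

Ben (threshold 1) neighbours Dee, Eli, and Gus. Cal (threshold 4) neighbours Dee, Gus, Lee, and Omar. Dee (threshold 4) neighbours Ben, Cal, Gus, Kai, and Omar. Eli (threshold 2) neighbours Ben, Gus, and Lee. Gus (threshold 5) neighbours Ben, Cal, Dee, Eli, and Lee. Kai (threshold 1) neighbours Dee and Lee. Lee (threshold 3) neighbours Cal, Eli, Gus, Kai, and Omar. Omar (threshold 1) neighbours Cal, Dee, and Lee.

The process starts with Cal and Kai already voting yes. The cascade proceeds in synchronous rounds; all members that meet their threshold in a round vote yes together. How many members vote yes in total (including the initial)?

Round 1 — Cal, Kai vote yes (initial).
Round 2 — checking thresholds:
  Dee: 2 of 5 neighbours < 4, not yet.
  Gus: 1 of 5 neighbours < 5, not yet.
  Lee: 2 of 5 neighbours < 3, not yet.
  Omar: 1 of 3 neighbours ≥ 1, votes yes.
Round 3 — checking thresholds:
  Dee: 3 of 5 neighbours < 4, not yet.
  Gus: 1 of 5 neighbours < 5, not yet.
  Lee: 3 of 5 neighbours ≥ 3, votes yes.
Round 4 — no new yes votes; cascade stops.

4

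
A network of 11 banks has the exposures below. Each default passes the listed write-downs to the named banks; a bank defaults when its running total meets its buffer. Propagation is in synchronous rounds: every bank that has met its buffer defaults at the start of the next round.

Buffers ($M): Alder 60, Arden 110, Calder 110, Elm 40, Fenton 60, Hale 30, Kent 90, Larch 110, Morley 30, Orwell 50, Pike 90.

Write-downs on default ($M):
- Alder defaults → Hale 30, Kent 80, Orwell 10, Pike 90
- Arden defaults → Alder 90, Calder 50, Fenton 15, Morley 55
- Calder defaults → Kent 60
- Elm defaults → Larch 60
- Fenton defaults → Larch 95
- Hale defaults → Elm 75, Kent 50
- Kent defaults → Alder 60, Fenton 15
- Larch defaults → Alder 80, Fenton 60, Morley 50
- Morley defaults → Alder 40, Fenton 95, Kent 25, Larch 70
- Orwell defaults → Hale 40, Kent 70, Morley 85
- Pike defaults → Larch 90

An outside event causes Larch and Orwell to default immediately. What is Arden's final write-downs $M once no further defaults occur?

Round 1 — Larch, Orwell default (initial).
  Alder: +80 → 80 ≥ 60
  Fenton: +60 → 60 ≥ 60
  Hale: +40 → 40 ≥ 30
  Kent: +70 → 70 < 90
  Morley: +50+85 → 135 ≥ 30
Round 2 — Alder, Fenton, Hale, Morley default.
  Elm: +75 → 75 ≥ 40
  Kent: +80+50+25 → 225 ≥ 90
  Pike: +90 → 90 ≥ 90
Round 3 — Elm, Kent, Pike default.
No further defaults.

0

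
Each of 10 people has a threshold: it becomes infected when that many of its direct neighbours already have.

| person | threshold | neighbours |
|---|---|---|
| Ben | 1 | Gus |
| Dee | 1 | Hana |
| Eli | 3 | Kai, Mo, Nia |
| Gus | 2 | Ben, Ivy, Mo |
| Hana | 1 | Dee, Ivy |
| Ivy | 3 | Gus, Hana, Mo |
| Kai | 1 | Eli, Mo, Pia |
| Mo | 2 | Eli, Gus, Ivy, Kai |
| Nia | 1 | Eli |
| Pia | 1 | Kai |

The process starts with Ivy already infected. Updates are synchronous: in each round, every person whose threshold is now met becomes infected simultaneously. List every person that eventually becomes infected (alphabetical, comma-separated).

Dee, Hana, Ivy

Round 1 — Ivy becomes infected (initial).
Round 2 — checking thresholds:
  Gus: 1 of 3 neighbours < 2, below threshold.
  Hana: 1 of 2 neighbours ≥ 1, becomes infected.
  Mo: 1 of 4 neighbours < 2, below threshold.
Round 3 — checking thresholds:
  Dee: 1 of 1 neighbours ≥ 1, becomes infected.
  Gus: 1 of 3 neighbours < 2, below threshold.
  Mo: 1 of 4 neighbours < 2, below threshold.
Round 4 — no new infections; cascade stops.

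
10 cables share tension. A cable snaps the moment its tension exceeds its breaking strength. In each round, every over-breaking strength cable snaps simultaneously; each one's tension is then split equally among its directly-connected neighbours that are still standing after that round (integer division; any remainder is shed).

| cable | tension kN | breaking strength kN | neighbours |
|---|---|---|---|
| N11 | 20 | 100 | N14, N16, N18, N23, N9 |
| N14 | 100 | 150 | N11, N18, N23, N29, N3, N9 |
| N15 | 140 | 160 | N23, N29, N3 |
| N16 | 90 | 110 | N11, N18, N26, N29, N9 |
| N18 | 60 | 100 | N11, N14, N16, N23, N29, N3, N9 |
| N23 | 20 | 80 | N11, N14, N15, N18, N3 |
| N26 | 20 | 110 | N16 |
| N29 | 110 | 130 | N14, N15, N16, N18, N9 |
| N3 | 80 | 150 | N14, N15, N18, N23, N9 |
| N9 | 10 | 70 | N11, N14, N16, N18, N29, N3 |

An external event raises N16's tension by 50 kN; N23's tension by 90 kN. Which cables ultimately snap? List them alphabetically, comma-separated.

Round 1 — N16 at 140 > 110; N23 at 110 > 80. N16, N23 snap.
  N16 sheds 140 kN to N11, N18, N26, N29, N9: 28 each.
    N11: 20+28 = 48 ≤ 100
    N18: 60+28 = 88 ≤ 100
    N26: 20+28 = 48 ≤ 110
    N29: 110+28 = 138 > 130
    N9: 10+28 = 38 ≤ 70
  N23 sheds 110 kN to N11, N14, N15, N18, N3: 22 each.
    N11: 48+22 = 70 ≤ 100
    N14: 100+22 = 122 ≤ 150
    N15: 140+22 = 162 > 160
    N18: 88+22 = 110 > 100
    N3: 80+22 = 102 ≤ 150
Round 2 — N15, N18, N29 snap.
  N15 sheds 162 kN to N3: 162 each.
    N3: 102+162 = 264 > 150
  N18 sheds 110 kN to N11, N14, N3, N9: 27 each (2 lost).
    N11: 70+27 = 97 ≤ 100
    N14: 122+27 = 149 ≤ 150
    N3: 264+27 = 291 > 150
    N9: 38+27 = 65 ≤ 70
  N29 sheds 138 kN to N14, N9: 69 each.
    N14: 149+69 = 218 > 150
    N9: 65+69 = 134 > 70
Round 3 — N14, N3, N9 snap.
  N14 sheds 218 kN to N11: 218 each.
    N11: 97+218 = 315 > 100
  N3 sheds 291 kN: no online neighbours, lost.
  N9 sheds 134 kN to N11: 134 each.
    N11: 315+134 = 449 > 100
Round 4 — N11 snaps.
  N11 sheds 449 kN: no online neighbours, lost.
No further breaks.

N11, N14, N15, N16, N18, N23, N29, N3, N9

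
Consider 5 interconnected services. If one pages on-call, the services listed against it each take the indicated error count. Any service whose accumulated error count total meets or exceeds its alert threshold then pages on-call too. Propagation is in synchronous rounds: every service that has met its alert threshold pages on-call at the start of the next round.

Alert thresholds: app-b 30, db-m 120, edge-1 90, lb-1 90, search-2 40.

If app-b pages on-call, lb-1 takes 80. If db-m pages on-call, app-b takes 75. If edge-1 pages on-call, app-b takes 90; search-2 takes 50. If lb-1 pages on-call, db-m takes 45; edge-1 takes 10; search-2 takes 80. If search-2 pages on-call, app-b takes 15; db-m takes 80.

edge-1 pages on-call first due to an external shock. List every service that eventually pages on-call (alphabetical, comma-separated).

Round 1 — edge-1 pages on-call (initial).
  app-b: +90 → 90 ≥ 30
  search-2: +50 → 50 ≥ 40
Round 2 — app-b, search-2 page on-call.
  db-m: +80 → 80 < 120
  lb-1: +80 → 80 < 90
No further pages.

app-b, edge-1, search-2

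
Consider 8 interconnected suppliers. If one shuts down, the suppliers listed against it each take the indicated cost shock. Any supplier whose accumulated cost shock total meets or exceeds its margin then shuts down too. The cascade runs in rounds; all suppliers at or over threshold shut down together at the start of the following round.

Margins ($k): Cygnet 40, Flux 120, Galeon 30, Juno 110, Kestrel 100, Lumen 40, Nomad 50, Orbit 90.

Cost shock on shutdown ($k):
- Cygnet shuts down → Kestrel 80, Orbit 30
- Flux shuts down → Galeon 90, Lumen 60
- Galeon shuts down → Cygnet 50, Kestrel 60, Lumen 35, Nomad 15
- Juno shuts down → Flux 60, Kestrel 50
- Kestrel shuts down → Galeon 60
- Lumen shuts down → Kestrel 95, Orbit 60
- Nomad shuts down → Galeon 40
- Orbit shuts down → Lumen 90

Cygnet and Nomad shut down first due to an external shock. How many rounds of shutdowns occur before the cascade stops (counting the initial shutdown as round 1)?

Round 1 — Cygnet, Nomad shut down (initial).
  Galeon: +40 → 40 ≥ 30
  Kestrel: +80 → 80 < 100
  Orbit: +30 → 30 < 90
Round 2 — Galeon shuts down.
  Kestrel: +60 → 140 ≥ 100
  Lumen: +35 → 35 < 40
Round 3 — Kestrel shuts down.
No further shutdowns.

3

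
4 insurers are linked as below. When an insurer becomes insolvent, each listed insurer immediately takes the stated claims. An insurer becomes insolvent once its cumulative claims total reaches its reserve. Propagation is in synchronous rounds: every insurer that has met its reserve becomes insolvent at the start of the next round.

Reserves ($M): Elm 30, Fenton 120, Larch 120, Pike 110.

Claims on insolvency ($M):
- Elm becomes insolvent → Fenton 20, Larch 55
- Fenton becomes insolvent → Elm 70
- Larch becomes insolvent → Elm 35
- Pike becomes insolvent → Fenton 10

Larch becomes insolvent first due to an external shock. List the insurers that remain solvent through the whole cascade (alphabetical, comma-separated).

Fenton, Pike

Round 1 — Larch becomes insolvent (initial).
  Elm: +35 → 35 ≥ 30
Round 2 — Elm becomes insolvent.
  Fenton: +20 → 20 < 120
No further insolvencies.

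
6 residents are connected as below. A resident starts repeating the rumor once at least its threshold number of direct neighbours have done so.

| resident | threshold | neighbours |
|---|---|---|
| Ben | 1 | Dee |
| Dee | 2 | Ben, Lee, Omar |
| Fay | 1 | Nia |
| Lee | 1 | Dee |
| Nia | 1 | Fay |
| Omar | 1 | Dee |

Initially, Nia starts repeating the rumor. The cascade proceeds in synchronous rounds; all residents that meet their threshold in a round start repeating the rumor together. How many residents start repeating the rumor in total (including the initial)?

2

Round 1 — Nia starts repeating the rumor (initial).
Round 2 — checking thresholds:
  Fay: 1 of 1 neighbours ≥ 1, starts repeating the rumor.
Round 3 — no new spreads; cascade stops.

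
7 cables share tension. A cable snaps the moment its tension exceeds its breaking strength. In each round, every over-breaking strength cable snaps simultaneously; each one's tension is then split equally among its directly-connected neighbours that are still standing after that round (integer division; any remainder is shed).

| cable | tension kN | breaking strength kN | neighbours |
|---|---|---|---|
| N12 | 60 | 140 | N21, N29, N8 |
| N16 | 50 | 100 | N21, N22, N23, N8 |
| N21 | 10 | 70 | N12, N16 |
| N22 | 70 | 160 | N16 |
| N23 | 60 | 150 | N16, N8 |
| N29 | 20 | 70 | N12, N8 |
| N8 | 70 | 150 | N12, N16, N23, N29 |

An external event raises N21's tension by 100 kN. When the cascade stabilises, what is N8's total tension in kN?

105

Round 1 — N21 at 110 > 70. N21 snaps.
  N21 sheds 110 kN to N12, N16: 55 each.
    N12: 60+55 = 115 ≤ 140
    N16: 50+55 = 105 > 100
Round 2 — N16 snaps.
  N16 sheds 105 kN to N22, N23, N8: 35 each.
    N22: 70+35 = 105 ≤ 160
    N23: 60+35 = 95 ≤ 150
    N8: 70+35 = 105 ≤ 150
No further breaks.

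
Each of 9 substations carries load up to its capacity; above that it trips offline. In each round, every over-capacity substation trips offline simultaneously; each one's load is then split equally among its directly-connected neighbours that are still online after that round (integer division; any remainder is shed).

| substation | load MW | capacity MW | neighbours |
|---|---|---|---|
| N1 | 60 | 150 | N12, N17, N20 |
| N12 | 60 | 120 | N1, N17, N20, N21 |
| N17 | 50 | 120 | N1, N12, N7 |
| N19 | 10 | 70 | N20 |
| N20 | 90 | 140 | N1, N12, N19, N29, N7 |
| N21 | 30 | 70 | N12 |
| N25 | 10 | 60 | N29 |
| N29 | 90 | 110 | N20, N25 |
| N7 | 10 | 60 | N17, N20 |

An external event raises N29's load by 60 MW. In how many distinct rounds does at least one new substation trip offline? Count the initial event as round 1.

Round 1 — N29 at 150 > 110. N29 trips offline.
  N29 sheds 150 MW to N20, N25: 75 each.
    N20: 90+75 = 165 > 140
    N25: 10+75 = 85 > 60
Round 2 — N20, N25 trip offline.
  N20 sheds 165 MW to N1, N12, N19, N7: 41 each (1 lost).
    N1: 60+41 = 101 ≤ 150
    N12: 60+41 = 101 ≤ 120
    N19: 10+41 = 51 ≤ 70
    N7: 10+41 = 51 ≤ 60
  N25 sheds 85 MW: no online neighbours, lost.
No further trips.

2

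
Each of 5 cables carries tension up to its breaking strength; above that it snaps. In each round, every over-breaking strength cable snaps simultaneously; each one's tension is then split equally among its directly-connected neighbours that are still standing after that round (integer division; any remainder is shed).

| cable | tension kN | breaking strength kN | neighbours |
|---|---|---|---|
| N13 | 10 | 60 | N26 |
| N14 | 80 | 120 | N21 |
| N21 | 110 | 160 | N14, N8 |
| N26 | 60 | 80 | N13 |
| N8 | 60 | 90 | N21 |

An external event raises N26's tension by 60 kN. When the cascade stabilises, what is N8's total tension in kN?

60

Round 1 — N26 at 120 > 80. N26 snaps.
  N26 sheds 120 kN to N13: 120 each.
    N13: 10+120 = 130 > 60
Round 2 — N13 snaps.
  N13 sheds 130 kN: no online neighbours, lost.
No further breaks.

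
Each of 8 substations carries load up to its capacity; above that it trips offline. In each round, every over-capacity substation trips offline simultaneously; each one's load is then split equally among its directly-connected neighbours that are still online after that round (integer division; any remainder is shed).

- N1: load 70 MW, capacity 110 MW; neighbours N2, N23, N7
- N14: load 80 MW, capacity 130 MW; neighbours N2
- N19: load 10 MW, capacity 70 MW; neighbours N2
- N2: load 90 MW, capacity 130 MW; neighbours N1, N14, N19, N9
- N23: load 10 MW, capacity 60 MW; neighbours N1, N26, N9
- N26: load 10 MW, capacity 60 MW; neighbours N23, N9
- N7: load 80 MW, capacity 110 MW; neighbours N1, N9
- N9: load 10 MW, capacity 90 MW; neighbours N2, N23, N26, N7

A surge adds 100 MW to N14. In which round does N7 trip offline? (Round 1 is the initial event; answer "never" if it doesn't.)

4

Round 1 — N14 at 180 > 130. N14 trips offline.
  N14 sheds 180 MW to N2: 180 each.
    N2: 90+180 = 270 > 130
Round 2 — N2 trips offline.
  N2 sheds 270 MW to N1, N19, N9: 90 each.
    N1: 70+90 = 160 > 110
    N19: 10+90 = 100 > 70
    N9: 10+90 = 100 > 90
Round 3 — N1, N19, N9 trip offline.
  N1 sheds 160 MW to N23, N7: 80 each.
    N23: 10+80 = 90 > 60
    N7: 80+80 = 160 > 110
  N19 sheds 100 MW: no online neighbours, lost.
  N9 sheds 100 MW to N23, N26, N7: 33 each (1 lost).
    N23: 90+33 = 123 > 60
    N26: 10+33 = 43 ≤ 60
    N7: 160+33 = 193 > 110
Round 4 — N23, N7 trip offline.
  N23 sheds 123 MW to N26: 123 each.
    N26: 43+123 = 166 > 60
  N7 sheds 193 MW: no online neighbours, lost.
Round 5 — N26 trips offline.
  N26 sheds 166 MW: no online neighbours, lost.
No further trips.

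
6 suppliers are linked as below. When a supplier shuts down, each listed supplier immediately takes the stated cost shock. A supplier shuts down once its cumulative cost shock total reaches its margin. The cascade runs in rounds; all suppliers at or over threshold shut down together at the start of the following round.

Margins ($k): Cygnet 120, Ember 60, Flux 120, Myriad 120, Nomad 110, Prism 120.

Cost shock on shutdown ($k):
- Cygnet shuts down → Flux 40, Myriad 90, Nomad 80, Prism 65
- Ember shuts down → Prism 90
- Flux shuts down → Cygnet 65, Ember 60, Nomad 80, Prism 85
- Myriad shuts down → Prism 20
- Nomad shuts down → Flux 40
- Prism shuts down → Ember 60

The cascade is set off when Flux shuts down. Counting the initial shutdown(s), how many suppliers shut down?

Round 1 — Flux shuts down (initial).
  Cygnet: +65 → 65 < 120
  Ember: +60 → 60 ≥ 60
  Nomad: +80 → 80 < 110
  Prism: +85 → 85 < 120
Round 2 — Ember shuts down.
  Prism: +90 → 175 ≥ 120
Round 3 — Prism shuts down.
No further shutdowns.

3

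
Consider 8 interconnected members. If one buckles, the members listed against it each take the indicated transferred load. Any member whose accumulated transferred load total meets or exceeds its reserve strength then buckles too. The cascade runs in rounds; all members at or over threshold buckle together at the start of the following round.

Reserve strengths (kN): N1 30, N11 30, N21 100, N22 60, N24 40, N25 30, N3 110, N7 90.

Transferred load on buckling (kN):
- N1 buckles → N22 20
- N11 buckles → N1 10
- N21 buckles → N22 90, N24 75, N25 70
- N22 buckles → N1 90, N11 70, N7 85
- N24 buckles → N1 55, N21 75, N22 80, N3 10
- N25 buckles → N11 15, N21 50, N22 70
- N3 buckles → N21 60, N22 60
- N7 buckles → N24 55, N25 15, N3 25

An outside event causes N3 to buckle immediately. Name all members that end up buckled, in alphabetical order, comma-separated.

N1, N11, N22, N3

Round 1 — N3 buckles (initial).
  N21: +60 → 60 < 100
  N22: +60 → 60 ≥ 60
Round 2 — N22 buckles.
  N1: +90 → 90 ≥ 30
  N11: +70 → 70 ≥ 30
  N7: +85 → 85 < 90
Round 3 — N1, N11 buckle.
No further bucklings.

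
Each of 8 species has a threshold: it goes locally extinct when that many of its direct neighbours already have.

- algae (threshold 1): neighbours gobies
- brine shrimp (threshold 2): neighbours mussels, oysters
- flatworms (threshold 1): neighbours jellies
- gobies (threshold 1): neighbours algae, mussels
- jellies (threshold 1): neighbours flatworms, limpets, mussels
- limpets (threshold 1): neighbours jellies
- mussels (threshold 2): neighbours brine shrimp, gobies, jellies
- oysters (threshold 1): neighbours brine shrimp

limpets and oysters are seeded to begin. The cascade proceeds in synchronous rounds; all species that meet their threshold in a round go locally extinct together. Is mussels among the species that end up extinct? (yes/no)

no

Round 1 — limpets, oysters go locally extinct (initial).
Round 2 — checking thresholds:
  brine shrimp: 1 of 2 neighbours < 2, below threshold.
  jellies: 1 of 3 neighbours ≥ 1, goes locally extinct.
Round 3 — checking thresholds:
  brine shrimp: 1 of 2 neighbours < 2, below threshold.
  flatworms: 1 of 1 neighbours ≥ 1, goes locally extinct.
  mussels: 1 of 3 neighbours < 2, below threshold.
Round 4 — no new extinctions; cascade stops.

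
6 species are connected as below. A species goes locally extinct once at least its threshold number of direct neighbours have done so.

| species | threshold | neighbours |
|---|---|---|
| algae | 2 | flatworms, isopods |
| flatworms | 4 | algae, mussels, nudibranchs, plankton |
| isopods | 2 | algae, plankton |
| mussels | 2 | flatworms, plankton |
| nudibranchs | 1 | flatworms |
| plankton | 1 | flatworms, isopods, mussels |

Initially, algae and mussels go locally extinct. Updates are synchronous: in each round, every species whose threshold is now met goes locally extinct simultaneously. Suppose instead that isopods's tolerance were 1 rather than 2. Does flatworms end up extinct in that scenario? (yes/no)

no

With isopods's tolerance at 1:
Round 1 — algae, mussels go locally extinct (initial).
Round 2 — checking thresholds:
  flatworms: 2 of 4 neighbours < 4, holds.
  isopods: 1 of 2 neighbours ≥ 1, goes locally extinct.
  plankton: 1 of 3 neighbours ≥ 1, goes locally extinct.
Round 3 — no new extinctions; cascade stops.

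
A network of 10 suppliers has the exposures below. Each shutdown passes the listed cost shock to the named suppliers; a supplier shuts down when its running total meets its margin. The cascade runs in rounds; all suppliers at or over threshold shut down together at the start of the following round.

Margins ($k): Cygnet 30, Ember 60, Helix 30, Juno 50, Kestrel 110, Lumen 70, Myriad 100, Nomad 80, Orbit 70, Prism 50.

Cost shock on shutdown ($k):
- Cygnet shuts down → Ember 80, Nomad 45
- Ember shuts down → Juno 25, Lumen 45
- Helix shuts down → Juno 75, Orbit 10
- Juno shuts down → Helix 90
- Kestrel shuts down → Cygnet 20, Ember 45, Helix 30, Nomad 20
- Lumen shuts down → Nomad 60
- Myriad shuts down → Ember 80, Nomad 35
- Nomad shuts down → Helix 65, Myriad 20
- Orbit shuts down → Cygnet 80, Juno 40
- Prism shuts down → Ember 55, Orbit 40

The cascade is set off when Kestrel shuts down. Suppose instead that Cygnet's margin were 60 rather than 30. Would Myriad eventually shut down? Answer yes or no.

With Cygnet's margin at 60:
Round 1 — Kestrel shuts down (initial).
  Cygnet: +20 → 20 < 60
  Ember: +45 → 45 < 60
  Helix: +30 → 30 ≥ 30
  Nomad: +20 → 20 < 80
Round 2 — Helix shuts down.
  Juno: +75 → 75 ≥ 50
  Orbit: +10 → 10 < 70
Round 3 — Juno shuts down.
No further shutdowns.

no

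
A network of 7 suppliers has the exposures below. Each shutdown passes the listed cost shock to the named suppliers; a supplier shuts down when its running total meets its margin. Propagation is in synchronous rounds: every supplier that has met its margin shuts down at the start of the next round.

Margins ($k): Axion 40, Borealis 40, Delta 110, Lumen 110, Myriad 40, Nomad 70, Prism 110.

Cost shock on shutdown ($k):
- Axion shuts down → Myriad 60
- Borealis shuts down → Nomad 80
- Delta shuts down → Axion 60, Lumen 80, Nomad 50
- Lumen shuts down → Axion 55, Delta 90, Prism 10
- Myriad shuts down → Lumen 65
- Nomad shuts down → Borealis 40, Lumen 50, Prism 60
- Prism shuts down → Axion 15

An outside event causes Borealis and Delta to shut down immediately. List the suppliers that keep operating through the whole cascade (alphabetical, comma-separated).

Prism

Round 1 — Borealis, Delta shut down (initial).
  Axion: +60 → 60 ≥ 40
  Lumen: +80 → 80 < 110
  Nomad: +80+50 → 130 ≥ 70
Round 2 — Axion, Nomad shut down.
  Lumen: +50 → 130 ≥ 110
  Myriad: +60 → 60 ≥ 40
  Prism: +60 → 60 < 110
Round 3 — Lumen, Myriad shut down.
  Prism: +10 → 70 < 110
No further shutdowns.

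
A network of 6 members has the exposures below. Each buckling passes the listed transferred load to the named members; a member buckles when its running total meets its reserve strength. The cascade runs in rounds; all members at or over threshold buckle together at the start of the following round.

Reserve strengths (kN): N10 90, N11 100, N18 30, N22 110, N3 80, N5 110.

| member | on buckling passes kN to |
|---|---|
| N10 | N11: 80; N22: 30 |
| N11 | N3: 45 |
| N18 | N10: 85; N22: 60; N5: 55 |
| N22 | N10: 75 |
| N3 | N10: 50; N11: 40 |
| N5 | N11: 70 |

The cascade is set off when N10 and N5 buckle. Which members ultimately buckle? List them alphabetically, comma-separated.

Round 1 — N10, N5 buckle (initial).
  N11: +80+70 → 150 ≥ 100
  N22: +30 → 30 < 110
Round 2 — N11 buckles.
  N3: +45 → 45 < 80
No further bucklings.

N10, N11, N5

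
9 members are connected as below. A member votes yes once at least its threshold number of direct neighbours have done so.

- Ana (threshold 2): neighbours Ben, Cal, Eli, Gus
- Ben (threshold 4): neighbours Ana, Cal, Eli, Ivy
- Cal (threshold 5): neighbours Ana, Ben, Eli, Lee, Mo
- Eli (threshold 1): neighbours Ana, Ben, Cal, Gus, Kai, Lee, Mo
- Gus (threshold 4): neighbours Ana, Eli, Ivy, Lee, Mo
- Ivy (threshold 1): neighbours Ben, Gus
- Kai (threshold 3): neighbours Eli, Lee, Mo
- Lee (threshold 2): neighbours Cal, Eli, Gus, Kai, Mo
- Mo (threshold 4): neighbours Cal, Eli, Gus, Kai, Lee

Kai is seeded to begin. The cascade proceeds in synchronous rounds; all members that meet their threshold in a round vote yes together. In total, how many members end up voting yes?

Round 1 — Kai votes yes (initial).
Round 2 — checking thresholds:
  Eli: 1 of 7 neighbours ≥ 1, votes yes.
  Lee: 1 of 5 neighbours < 2, holds.
  Mo: 1 of 5 neighbours < 4, holds.
Round 3 — checking thresholds:
  Ana: 1 of 4 neighbours < 2, holds.
  Ben: 1 of 4 neighbours < 4, holds.
  Cal: 1 of 5 neighbours < 5, holds.
  Gus: 1 of 5 neighbours < 4, holds.
  Lee: 2 of 5 neighbours ≥ 2, votes yes.
  Mo: 2 of 5 neighbours < 4, holds.
Round 4 — no new yes votes; cascade stops.

3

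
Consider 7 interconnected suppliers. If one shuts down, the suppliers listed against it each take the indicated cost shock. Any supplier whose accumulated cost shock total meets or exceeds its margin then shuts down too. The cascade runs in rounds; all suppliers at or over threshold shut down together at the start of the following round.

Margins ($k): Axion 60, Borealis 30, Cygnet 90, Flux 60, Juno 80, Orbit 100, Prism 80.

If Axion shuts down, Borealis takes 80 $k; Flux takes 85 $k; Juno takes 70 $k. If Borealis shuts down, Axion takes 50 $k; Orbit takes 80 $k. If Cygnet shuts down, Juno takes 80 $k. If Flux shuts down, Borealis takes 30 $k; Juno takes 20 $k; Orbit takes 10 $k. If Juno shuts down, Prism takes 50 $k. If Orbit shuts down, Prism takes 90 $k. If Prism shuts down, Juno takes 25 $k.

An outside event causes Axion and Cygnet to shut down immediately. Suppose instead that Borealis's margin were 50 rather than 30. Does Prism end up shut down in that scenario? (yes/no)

With Borealis's margin at 50:
Round 1 — Axion, Cygnet shut down (initial).
  Borealis: +80 → 80 ≥ 50
  Flux: +85 → 85 ≥ 60
  Juno: +70+80 → 150 ≥ 80
Round 2 — Borealis, Flux, Juno shut down.
  Orbit: +80+10 → 90 < 100
  Prism: +50 → 50 < 80
No further shutdowns.

no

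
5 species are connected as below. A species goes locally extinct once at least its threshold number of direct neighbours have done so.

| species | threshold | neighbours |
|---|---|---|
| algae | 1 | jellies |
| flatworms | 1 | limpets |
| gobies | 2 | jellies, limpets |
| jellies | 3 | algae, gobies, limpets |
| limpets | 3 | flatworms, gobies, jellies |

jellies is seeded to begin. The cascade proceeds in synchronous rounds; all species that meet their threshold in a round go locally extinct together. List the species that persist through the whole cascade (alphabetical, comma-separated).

flatworms, gobies, limpets

Round 1 — jellies goes locally extinct (initial).
Round 2 — checking thresholds:
  algae: 1 of 1 neighbours ≥ 1, goes locally extinct.
  gobies: 1 of 2 neighbours < 2, below threshold.
  limpets: 1 of 3 neighbours < 3, below threshold.
Round 3 — no new extinctions; cascade stops.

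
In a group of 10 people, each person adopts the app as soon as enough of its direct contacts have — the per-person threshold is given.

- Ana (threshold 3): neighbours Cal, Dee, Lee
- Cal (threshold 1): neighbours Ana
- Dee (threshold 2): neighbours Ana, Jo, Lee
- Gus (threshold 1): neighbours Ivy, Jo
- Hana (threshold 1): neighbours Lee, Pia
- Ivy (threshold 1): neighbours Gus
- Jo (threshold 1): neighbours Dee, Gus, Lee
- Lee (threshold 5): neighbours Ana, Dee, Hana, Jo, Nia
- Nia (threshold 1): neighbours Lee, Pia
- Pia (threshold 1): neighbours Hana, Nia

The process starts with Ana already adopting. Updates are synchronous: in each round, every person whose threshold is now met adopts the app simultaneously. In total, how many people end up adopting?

Round 1 — Ana adopts the app (initial).
Round 2 — checking thresholds:
  Cal: 1 of 1 neighbours ≥ 1, adopts the app.
  Dee: 1 of 3 neighbours < 2, not yet.
  Lee: 1 of 5 neighbours < 5, not yet.
Round 3 — no new adoptions; cascade stops.

2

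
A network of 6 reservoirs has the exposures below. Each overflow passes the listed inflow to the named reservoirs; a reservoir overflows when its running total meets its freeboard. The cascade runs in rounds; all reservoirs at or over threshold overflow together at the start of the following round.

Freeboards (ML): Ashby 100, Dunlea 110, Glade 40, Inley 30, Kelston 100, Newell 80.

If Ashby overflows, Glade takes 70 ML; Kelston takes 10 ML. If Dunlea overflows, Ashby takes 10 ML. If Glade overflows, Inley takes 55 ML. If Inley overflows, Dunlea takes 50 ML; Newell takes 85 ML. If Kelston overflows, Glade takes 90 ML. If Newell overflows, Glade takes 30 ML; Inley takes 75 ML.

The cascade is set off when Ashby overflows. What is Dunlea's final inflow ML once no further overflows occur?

Round 1 — Ashby overflows (initial).
  Glade: +70 → 70 ≥ 40
  Kelston: +10 → 10 < 100
Round 2 — Glade overflows.
  Inley: +55 → 55 ≥ 30
Round 3 — Inley overflows.
  Dunlea: +50 → 50 < 110
  Newell: +85 → 85 ≥ 80
Round 4 — Newell overflows.
No further overflows.

50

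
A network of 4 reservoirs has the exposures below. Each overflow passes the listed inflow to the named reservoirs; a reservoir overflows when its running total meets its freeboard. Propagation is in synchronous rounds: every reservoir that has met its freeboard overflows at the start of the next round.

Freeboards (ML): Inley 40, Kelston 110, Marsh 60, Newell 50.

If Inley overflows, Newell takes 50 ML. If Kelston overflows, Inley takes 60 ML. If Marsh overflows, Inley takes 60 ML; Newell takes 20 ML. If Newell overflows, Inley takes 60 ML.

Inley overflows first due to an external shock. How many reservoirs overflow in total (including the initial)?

2

Round 1 — Inley overflows (initial).
  Newell: +50 → 50 ≥ 50
Round 2 — Newell overflows.
No further overflows.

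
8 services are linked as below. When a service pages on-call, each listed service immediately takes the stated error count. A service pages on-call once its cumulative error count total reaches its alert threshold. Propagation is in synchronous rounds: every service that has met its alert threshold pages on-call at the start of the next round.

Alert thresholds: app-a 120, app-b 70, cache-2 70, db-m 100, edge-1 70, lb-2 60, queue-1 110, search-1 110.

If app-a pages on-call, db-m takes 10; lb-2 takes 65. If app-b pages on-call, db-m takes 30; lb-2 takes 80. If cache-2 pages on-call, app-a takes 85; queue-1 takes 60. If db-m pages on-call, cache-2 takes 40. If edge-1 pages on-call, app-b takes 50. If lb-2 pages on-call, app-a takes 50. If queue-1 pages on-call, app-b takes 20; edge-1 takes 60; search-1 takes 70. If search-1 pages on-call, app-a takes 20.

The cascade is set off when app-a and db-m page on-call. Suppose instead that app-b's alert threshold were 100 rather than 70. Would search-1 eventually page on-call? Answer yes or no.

With app-b's alert threshold at 100:
Round 1 — app-a, db-m page on-call (initial).
  cache-2: +40 → 40 < 70
  lb-2: +65 → 65 ≥ 60
Round 2 — lb-2 pages on-call.
No further pages.

no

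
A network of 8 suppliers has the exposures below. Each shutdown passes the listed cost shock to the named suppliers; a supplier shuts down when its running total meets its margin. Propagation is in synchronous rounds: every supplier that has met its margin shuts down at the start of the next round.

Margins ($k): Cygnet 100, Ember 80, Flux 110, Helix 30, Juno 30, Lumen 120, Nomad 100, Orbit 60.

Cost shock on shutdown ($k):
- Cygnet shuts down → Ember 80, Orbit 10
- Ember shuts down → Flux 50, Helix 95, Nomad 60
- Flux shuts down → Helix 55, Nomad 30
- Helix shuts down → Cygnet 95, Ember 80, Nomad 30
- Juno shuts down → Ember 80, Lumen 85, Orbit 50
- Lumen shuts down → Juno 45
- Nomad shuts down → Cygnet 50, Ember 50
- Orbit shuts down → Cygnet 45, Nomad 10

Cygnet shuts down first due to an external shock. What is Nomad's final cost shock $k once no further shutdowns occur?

90

Round 1 — Cygnet shuts down (initial).
  Ember: +80 → 80 ≥ 80
  Orbit: +10 → 10 < 60
Round 2 — Ember shuts down.
  Flux: +50 → 50 < 110
  Helix: +95 → 95 ≥ 30
  Nomad: +60 → 60 < 100
Round 3 — Helix shuts down.
  Nomad: +30 → 90 < 100
No further shutdowns.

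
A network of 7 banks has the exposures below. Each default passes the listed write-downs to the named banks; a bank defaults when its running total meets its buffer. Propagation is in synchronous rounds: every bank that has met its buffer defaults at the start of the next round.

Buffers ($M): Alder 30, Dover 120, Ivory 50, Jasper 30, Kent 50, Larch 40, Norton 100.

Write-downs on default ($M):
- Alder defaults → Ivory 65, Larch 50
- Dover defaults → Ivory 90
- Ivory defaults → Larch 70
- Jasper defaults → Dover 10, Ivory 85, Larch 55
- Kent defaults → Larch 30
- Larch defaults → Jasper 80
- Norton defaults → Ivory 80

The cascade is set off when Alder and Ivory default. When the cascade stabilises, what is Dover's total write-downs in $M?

10

Round 1 — Alder, Ivory default (initial).
  Larch: +50+70 → 120 ≥ 40
Round 2 — Larch defaults.
  Jasper: +80 → 80 ≥ 30
Round 3 — Jasper defaults.
  Dover: +10 → 10 < 120
No further defaults.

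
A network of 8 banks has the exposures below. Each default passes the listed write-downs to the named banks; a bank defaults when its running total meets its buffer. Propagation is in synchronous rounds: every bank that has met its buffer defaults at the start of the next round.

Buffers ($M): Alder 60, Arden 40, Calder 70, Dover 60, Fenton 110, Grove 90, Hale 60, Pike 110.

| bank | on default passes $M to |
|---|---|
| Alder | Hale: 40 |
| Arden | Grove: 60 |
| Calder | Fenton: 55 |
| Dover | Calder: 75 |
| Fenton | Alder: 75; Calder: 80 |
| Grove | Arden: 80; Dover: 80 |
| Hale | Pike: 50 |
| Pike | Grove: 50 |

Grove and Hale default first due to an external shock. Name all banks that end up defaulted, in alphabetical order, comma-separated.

Arden, Calder, Dover, Grove, Hale

Round 1 — Grove, Hale default (initial).
  Arden: +80 → 80 ≥ 40
  Dover: +80 → 80 ≥ 60
  Pike: +50 → 50 < 110
Round 2 — Arden, Dover default.
  Calder: +75 → 75 ≥ 70
Round 3 — Calder defaults.
  Fenton: +55 → 55 < 110
No further defaults.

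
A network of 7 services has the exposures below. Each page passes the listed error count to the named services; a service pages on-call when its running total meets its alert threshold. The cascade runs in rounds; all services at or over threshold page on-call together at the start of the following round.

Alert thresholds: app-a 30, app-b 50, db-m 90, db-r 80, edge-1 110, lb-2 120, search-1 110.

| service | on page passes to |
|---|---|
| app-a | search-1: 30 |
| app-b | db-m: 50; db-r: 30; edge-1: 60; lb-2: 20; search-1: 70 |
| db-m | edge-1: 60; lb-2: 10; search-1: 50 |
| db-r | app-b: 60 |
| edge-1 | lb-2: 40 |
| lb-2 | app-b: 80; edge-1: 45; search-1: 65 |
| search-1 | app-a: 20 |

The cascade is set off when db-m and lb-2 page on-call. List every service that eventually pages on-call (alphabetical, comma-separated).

app-b, db-m, edge-1, lb-2, search-1

Round 1 — db-m, lb-2 page on-call (initial).
  app-b: +80 → 80 ≥ 50
  edge-1: +60+45 → 105 < 110
  search-1: +50+65 → 115 ≥ 110
Round 2 — app-b, search-1 page on-call.
  app-a: +20 → 20 < 30
  db-r: +30 → 30 < 80
  edge-1: +60 → 165 ≥ 110
Round 3 — edge-1 pages on-call.
No further pages.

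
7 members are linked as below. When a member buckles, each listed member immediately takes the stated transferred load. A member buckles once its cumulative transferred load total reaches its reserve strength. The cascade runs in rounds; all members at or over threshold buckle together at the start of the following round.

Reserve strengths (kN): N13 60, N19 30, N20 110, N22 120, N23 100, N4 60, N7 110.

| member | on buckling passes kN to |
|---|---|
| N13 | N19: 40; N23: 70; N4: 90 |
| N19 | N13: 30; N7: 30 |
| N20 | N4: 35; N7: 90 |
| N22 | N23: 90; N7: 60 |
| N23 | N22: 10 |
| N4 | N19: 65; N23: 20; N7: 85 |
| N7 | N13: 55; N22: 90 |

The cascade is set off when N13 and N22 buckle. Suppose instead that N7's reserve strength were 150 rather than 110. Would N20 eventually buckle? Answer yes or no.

no

With N7's reserve strength at 150:
Round 1 — N13, N22 buckle (initial).
  N19: +40 → 40 ≥ 30
  N23: +70+90 → 160 ≥ 100
  N4: +90 → 90 ≥ 60
  N7: +60 → 60 < 150
Round 2 — N19, N23, N4 buckle.
  N7: +30+85 → 175 ≥ 150
Round 3 — N7 buckles.
No further bucklings.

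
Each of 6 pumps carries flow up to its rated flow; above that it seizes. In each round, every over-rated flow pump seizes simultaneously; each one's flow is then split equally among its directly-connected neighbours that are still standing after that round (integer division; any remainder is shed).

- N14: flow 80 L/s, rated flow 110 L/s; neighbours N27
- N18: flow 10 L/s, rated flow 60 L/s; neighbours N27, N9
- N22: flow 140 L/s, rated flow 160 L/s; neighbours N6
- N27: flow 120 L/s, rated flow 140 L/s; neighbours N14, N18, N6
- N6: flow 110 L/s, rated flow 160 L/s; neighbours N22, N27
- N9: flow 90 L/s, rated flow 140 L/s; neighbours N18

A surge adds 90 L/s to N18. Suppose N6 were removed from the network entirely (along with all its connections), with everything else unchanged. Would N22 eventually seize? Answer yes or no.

With N6 removed:
Round 1 — N18 at 100 > 60. N18 seizes.
  N18 sheds 100 L/s to N27, N9: 50 each.
    N27: 120+50 = 170 > 140
    N9: 90+50 = 140 ≤ 140
Round 2 — N27 seizes.
  N27 sheds 170 L/s to N14: 170 each.
    N14: 80+170 = 250 > 110
Round 3 — N14 seizes.
  N14 sheds 250 L/s: no online neighbours, lost.
No further seizures.

no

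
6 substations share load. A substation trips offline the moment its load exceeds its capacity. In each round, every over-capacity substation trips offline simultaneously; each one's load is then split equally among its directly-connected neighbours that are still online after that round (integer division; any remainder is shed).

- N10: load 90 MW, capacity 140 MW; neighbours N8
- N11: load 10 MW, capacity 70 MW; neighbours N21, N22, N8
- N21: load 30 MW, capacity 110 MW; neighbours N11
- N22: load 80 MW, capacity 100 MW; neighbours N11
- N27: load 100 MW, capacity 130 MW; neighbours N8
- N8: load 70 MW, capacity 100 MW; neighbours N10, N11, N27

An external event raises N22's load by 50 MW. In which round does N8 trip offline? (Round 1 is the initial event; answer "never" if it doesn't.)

Round 1 — N22 at 130 > 100. N22 trips offline.
  N22 sheds 130 MW to N11: 130 each.
    N11: 10+130 = 140 > 70
Round 2 — N11 trips offline.
  N11 sheds 140 MW to N21, N8: 70 each.
    N21: 30+70 = 100 ≤ 110
    N8: 70+70 = 140 > 100
Round 3 — N8 trips offline.
  N8 sheds 140 MW to N10, N27: 70 each.
    N10: 90+70 = 160 > 140
    N27: 100+70 = 170 > 130
Round 4 — N10, N27 trip offline.
  N10 sheds 160 MW: no online neighbours, lost.
  N27 sheds 170 MW: no online neighbours, lost.
No further trips.

3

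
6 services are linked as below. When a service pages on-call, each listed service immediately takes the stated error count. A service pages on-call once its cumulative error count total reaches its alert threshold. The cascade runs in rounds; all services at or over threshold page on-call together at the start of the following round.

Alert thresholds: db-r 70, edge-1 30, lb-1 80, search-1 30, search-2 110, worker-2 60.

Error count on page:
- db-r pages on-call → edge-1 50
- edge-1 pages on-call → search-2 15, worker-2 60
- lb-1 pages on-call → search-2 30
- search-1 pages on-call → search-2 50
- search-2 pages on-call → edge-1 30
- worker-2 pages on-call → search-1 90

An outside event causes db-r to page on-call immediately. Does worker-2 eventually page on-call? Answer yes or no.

Round 1 — db-r pages on-call (initial).
  edge-1: +50 → 50 ≥ 30
Round 2 — edge-1 pages on-call.
  search-2: +15 → 15 < 110
  worker-2: +60 → 60 ≥ 60
Round 3 — worker-2 pages on-call.
  search-1: +90 → 90 ≥ 30
Round 4 — search-1 pages on-call.
  search-2: +50 → 65 < 110
No further pages.

yes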